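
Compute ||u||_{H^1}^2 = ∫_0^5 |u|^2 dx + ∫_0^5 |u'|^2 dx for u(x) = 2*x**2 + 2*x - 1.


||u||_{H^1}^2 = 13775/3

The H^1 norm (squared) on an interval (0, L) is
  ||u||_{H^1}^2 = ∫_0^L u(x)^2 dx + ∫_0^L u'(x)^2 dx.
Compute u'(x) = 4*x + 2.
Then u(x)^2 = 4*x**4 + 8*x**3 - 4*x + 1 and u'(x)^2 = 16*x**2 + 16*x + 4.
Integrate each monomial from 0 to 5 using ∫_0^5 c·x^n dx = c·5^(n+1)/(n+1):
  ∫_0^5 u(x)^2 dx = ∫_0^5 (4*x^4 + 8*x^3 - 4*x + 1) dx. Term by term:
    ∫_0^5 4*x^4 dx = 2500;  ∫_0^5 8*x^3 dx = 1250;  ∫_0^5 -4*x dx = -50;
    ∫_0^5 1 dx = 5.
  Sum: 2500 + 1250 − 50 + 5 = 3705.
  ∫_0^5 u'(x)^2 dx = ∫_0^5 (16*x^2 + 16*x + 4) dx. Term by term:
    ∫_0^5 16*x^2 dx = 2000/3;  ∫_0^5 16*x dx = 200;  ∫_0^5 4 dx = 20.
  Sum: 2000/3 + 200 + 20 = 2660/3.
Adding: ||u||_{H^1}^2 = 3705 + 2660/3 = 13775/3.


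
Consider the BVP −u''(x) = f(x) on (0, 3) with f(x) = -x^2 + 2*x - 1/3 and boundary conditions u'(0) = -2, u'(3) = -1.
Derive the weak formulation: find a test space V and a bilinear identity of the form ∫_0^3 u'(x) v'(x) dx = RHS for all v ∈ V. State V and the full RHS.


V = H^1(0, 3) (v unrestricted at boundary; u is determined up to an additive constant); weak form: ∫_0^3 u'v' dx = ∫_0^3 (-x^2 + 2*x - 1/3) v dx − v(3) + 2·v(0) for all v ∈ V.

Multiply both sides by a test function v and integrate from 0 to 3:
  ∫_0^3 −u''(x) v(x) dx = ∫_0^3 f(x) v(x) dx.
Integrate the LHS by parts once:
  ∫_0^3 −u'' v dx = −[u'(x) v(x)]_0^3 + ∫_0^3 u'(x) v'(x) dx.
Thus ∫_0^3 u'(x) v'(x) dx = ∫_0^3 f(x) v(x) dx + [u'(x) v(x)]_0^3.
Choose V so that boundary terms are either known or forced to vanish.
u has inhomogeneous Neumann u'(0) = -2, u'(3) = -1. [u' v]_0^3 = (-1)·v(3) − (-2)·v(0) = − v(3) + 2·v(0). Take V = H^1(0, 3); boundary term becomes part of RHS.
Weak formulation: find u (satisfying any essential BC) such that ∫_0^3 u'(x) v'(x) dx = ∫_0^3 f v dx − v(3) + 2·v(0) for all v ∈ V (Neumann data are natural BCs: they enter the RHS as boundary terms).
Substituting f(x) = -x^2 + 2*x - 1/3, the right-hand side is ∫_0^3 (-x^2 + 2*x - 1/3) v dx − v(3) + 2·v(0).
Compatibility check (pure Neumann): taking v ≡ 1 ∈ V gives 0 = ∫_0^3 f dx + (-1) − (-2), i.e. ∫_0^3 f dx must equal u'(0) − u'(3) = -1. Indeed ∫_0^3 (-x^2 + 2*x - 1/3) dx = -1, so the data are compatible. The solution is then unique only up to an additive constant (fix it e.g. by requiring ∫_0^3 u dx = 0).


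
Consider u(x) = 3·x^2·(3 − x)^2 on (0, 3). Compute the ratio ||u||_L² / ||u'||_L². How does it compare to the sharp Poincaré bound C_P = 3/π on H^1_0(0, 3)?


||u||_L² / ||u'||_L² = sqrt(3)/2 < C_P = 3/π.

u(x) = 3·x^2·(3 − x)^2, so u'(x) = 6*x*(x - 3)*(2*x - 3).
u(x) = 3·x^2·(3 − x)^2 vanishes at x = 0 and x = 3, so u ∈ H^1_0(0, 3). Differentiate via the product rule and integrate the resulting polynomials term by term.
  ∫_0^3 u² dx = ∫_0^3 (9*x^8 - 108*x^7 + 486*x^6 - 972*x^5 + 729*x^4) dx. Term by term:
    ∫_0^3 9*x^8 dx = 19683;  ∫_0^3 -108*x^7 dx = -177147/2;  ∫_0^3 486*x^6 dx = 1062882/7;
    ∫_0^3 -972*x^5 dx = -118098;  ∫_0^3 729*x^4 dx = 177147/5.
  Sum: 19683 − 177147/2 + 1062882/7 − 118098 + 177147/5 = 19683/70.
  ∫_0^3 (u')² dx = ∫_0^3 (144*x^6 - 1296*x^5 + 4212*x^4 - 5832*x^3 + 2916*x^2) dx. Term by term:
    ∫_0^3 144*x^6 dx = 314928/7;  ∫_0^3 -1296*x^5 dx = -157464;  ∫_0^3 4212*x^4 dx = 1023516/5;
    ∫_0^3 -5832*x^3 dx = -118098;  ∫_0^3 2916*x^2 dx = 26244.
  Sum: 314928/7 − 157464 + 1023516/5 − 118098 + 26244 = 13122/35.
∫_0^3 u² dx = 19683/70, so ||u||_L² = 81*sqrt(210)/70.
∫_0^3 (u')² dx = 13122/35, so ||u'||_L² = 81*sqrt(70)/35.
Ratio ||u||_L² / ||u'||_L² = sqrt(3)/2.
Sharp Poincaré constant on H^1_0(0, 3) is C_P = L/π = 3/π, achieved by sin(π/3·x).
A polynomial bump cannot attain the sharp Poincaré constant (only the first sine eigenfunction does), so the ratio is strictly less than C_P, consistent with ||u||_L² ≤ C_P ||u'||_L².


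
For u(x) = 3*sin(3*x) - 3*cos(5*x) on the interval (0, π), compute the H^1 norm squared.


||u||_{H^1(0,π)}^2 = 162*π

u'(x) = 15*sin(5*x) + 9*cos(3*x).
Expand u² and (u')² and integrate term by term on (0, π), using: for integers n ≥ 1, ∫_0^π sin²(nx) dx = ∫_0^π cos²(nx) dx = π/2; for n ≠ n', ∫_0^π sin(nx)sin(n'x) dx = ∫_0^π cos(nx)cos(n'x) dx = 0; and by product-to-sum, ∫_0^π sin(nx)cos(n'x) dx = ½∫_0^π [sin((n+n')x) + sin((n−n')x)] dx, which is 0 when n+n' is even and 2n/(n²−n'²) when n+n' is odd (it need not vanish on (0, π)).
  u² squared terms: (-3)²·∫cos(5x)² dx = 9·π/2 = 9*π/2;  (3)²·∫sin(3x)² dx = 9·π/2 = 9*π/2.
  u² cross terms: 2·(-3)·(3)·∫cos(5x)·sin(3x) dx = -18·(0) = 0.
  So ∫_0^π u² dx = 9*π/2 + 9*π/2 + 0 = 9*π.
  (u')² squared terms: (9)²·∫cos(3x)² dx = 81·π/2 = 81*π/2;  (15)²·∫sin(5x)² dx = 225·π/2 = 225*π/2.
  (u')² cross terms: 2·(9)·(15)·∫cos(3x)·sin(5x) dx = 270·(0) = 0.
  So ∫_0^π (u')² dx = 81*π/2 + 225*π/2 + 0 = 153*π.
||u||_{H^1}^2 = (9*π) + (153*π) = 162*π.


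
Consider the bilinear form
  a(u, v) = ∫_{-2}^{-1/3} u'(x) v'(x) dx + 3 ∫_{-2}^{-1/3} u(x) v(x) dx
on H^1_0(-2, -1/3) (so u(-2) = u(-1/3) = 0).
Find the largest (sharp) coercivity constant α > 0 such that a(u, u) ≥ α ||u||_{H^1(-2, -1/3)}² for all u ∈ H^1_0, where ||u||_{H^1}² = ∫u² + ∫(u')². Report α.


α = 1

Coercivity of a(·,·) on H^1_0(-2, -1/3) means a(u, u) ≥ α ||u||_{H^1}² for every u ∈ H^1_0.
The interval has length L = 5/3, and Poincaré/coercivity depend only on L. Here a(u, u) = ∫(u')² + (3)·∫u².
Here c = 3 ≥ 1, so a(u,u) = ∫(u')² + c∫u² ≥ ∫(u')² + ∫u² = ||u||_{H^1}², i.e. α = 1 works. No larger α is possible: a(u,u) ≥ α||u||_{H^1}² means (1−α)∫(u')² ≥ (α−c)∫u², and for the modes u_n = sin(nπ(x−x₀)/L) (x₀ the left endpoint) one has ∫u_n²/∫(u_n')² = (L/(nπ))² → 0, so a(u_n,u_n)/||u_n||_{H^1}² → 1. Hence the optimal constant is α = 1.
Therefore α = 1.


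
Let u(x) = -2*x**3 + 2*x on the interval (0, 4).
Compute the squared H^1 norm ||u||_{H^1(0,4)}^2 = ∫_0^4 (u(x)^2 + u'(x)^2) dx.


||u||_{H^1}^2 = 1542032/105

The H^1 norm (squared) on an interval (0, L) is
  ||u||_{H^1}^2 = ∫_0^L u(x)^2 dx + ∫_0^L u'(x)^2 dx.
Compute u'(x) = 2 - 6*x**2.
Then u(x)^2 = 4*x**6 - 8*x**4 + 4*x**2 and u'(x)^2 = 36*x**4 - 24*x**2 + 4.
Integrate each monomial from 0 to 4 using ∫_0^4 c·x^n dx = c·4^(n+1)/(n+1):
  ∫_0^4 u(x)^2 dx = ∫_0^4 (4*x^6 - 8*x^4 + 4*x^2) dx. Term by term:
    ∫_0^4 4*x^6 dx = 65536/7;  ∫_0^4 -8*x^4 dx = -8192/5;  ∫_0^4 4*x^2 dx = 256/3.
  Sum: 65536/7 − 8192/5 + 256/3 = 819968/105.
  ∫_0^4 u'(x)^2 dx = ∫_0^4 (36*x^4 - 24*x^2 + 4) dx. Term by term:
    ∫_0^4 36*x^4 dx = 36864/5;  ∫_0^4 -24*x^2 dx = -512;  ∫_0^4 4 dx = 16.
  Sum: 36864/5 − 512 + 16 = 34384/5.
Adding: ||u||_{H^1}^2 = 819968/105 + 34384/5 = 1542032/105.


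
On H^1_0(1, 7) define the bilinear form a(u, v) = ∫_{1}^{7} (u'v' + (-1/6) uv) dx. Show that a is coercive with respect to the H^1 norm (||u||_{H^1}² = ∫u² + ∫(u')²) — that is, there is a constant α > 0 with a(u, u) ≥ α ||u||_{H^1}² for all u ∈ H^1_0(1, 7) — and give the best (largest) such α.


α = (-6 + π^2)/(π^2 + 36)

Coercivity of a(·,·) on H^1_0(1, 7) means a(u, u) ≥ α ||u||_{H^1}² for every u ∈ H^1_0.
The interval has length L = 6, and Poincaré/coercivity depend only on L. Here a(u, u) = ∫(u')² + (-1/6)·∫u².
Here c = -1/6 < 0 with |c| < (π/L)² = π^2/36, so coercivity still holds. The condition a(u,u) ≥ α||u||_{H^1}² reads (1−α)∫(u')² ≥ (α−c)∫u². Any admissible α is ≤ 1 (rapidly oscillating u have ∫u²/∫(u')² → 0), and α = 1 would force 0 ≥ (1−c)∫u², impossible since c < 1; so 1−α > 0. By the sharp Poincaré inequality on H^1_0 of an interval of length L, ∫(u')² ≥ (π/L)²∫u² with equality for the first sine mode sin(π(x−x₀)/L) (x₀ the left endpoint), so the inequality holds for all u iff (1−α)(π/L)² ≥ α − c, i.e. α ≤ ((π/L)² + c)/((π/L)² + 1) = (1 + c(L/π)²)/(1 + (L/π)²). (Direct route, valid since c ≤ 0: Poincaré gives c∫u² ≥ c(L/π)²∫(u')², so a(u,u) ≥ (1 + c(L/π)²)∫(u')², while ||u||_{H^1}² ≤ (1 + (L/π)²)∫(u')²; dividing yields the same α.) With (π/L)² = π^2/36 and c = -1/6, the largest admissible constant is α = ((π/L)² + c)/((π/L)² + 1).
Simplifying, α = (-6 + π^2)/(π^2 + 36).


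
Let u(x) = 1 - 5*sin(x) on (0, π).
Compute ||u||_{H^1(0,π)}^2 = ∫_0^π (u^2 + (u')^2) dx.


||u||_{H^1(0,π)}^2 = -20 + 26*π

u'(x) = -5*cos(x).
Expand u² and (u')² and integrate term by term on (0, π), using: for integers n ≥ 1, ∫_0^π sin²(nx) dx = ∫_0^π cos²(nx) dx = π/2; for n ≠ n', ∫_0^π sin(nx)sin(n'x) dx = ∫_0^π cos(nx)cos(n'x) dx = 0; and by product-to-sum, ∫_0^π sin(nx)cos(n'x) dx = ½∫_0^π [sin((n+n')x) + sin((n−n')x)] dx, which is 0 when n+n' is even and 2n/(n²−n'²) when n+n' is odd (it need not vanish on (0, π)). For the constant mode: ∫_0^π 1 dx = π, ∫_0^π cos(nx) dx = 0, ∫_0^π sin(nx) dx = (1−(−1)^n)/n.
  u² squared terms: (1)²·∫1 dx = 1·π = π;  (-5)²·∫sin(x)² dx = 25·π/2 = 25*π/2.
  u² cross terms: 2·(1)·(-5)·∫1·sin(x) dx = -10·(2) = -20.
  So ∫_0^π u² dx = π + 25*π/2 − 20 = -20 + 27*π/2.
  (u')² squared terms: (-5)²·∫cos(x)² dx = 25·π/2 = 25*π/2.
  So ∫_0^π (u')² dx = 25*π/2.
||u||_{H^1}^2 = (-20 + 27*π/2) + (25*π/2) = -20 + 26*π.


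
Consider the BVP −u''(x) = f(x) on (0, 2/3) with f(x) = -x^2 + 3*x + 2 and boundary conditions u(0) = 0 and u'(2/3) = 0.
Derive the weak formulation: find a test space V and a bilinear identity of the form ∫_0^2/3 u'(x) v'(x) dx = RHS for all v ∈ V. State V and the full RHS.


V = {v ∈ H^1(0, 2/3) : v(0) = 0} (test functions vanish at x = 0 where u is specified); weak form: ∫_0^2/3 u'v' dx = ∫_0^2/3 (-x^2 + 3*x + 2) v dx for all v ∈ V.

Multiply both sides by a test function v and integrate from 0 to 2/3:
  ∫_0^2/3 −u''(x) v(x) dx = ∫_0^2/3 f(x) v(x) dx.
Integrate the LHS by parts once:
  ∫_0^2/3 −u'' v dx = −[u'(x) v(x)]_0^2/3 + ∫_0^2/3 u'(x) v'(x) dx.
Thus ∫_0^2/3 u'(x) v'(x) dx = ∫_0^2/3 f(x) v(x) dx + [u'(x) v(x)]_0^2/3.
Choose V so that boundary terms are either known or forced to vanish.
Mixed BC: u(0) = 0 (Dirichlet) and u'(2/3) = 0 (Neumann). Define V = {v ∈ H^1(0, 2/3) : v(0) = 0}. Then [u' v]_0^2/3 = u'(2/3)·v(2/3) − u'(0)·0 = 0.
Weak formulation: find u (satisfying any essential BC) such that ∫_0^2/3 u'(x) v'(x) dx = ∫_0^2/3 f v dx for all v ∈ V (Dirichlet at 0 absorbed into V; the Neumann datum at x = 2/3 is zero, so no boundary term remains).
Substituting f(x) = -x^2 + 3*x + 2, the right-hand side is ∫_0^2/3 (-x^2 + 3*x + 2) v dx.


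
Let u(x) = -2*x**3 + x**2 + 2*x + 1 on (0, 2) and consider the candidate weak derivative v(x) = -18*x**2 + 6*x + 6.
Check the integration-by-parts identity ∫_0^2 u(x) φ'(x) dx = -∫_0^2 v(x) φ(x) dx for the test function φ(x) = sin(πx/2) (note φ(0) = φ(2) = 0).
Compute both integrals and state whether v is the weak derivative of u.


LHS = -192/π^3 + 32/π, RHS = -576/π^3 + 96/π. No, v is not the weak derivative of u.

u(x) = -2*x**3 + x**2 + 2*x + 1, classical derivative u'(x) = -6*x**2 + 2*x + 2.
φ(x) = sin(πx/2), so φ'(x) = π*cos(π*x/2)/2.
Note φ(0) = φ(2) = 0, so the boundary term u·φ vanishes.
LHS = ∫_0^2 u(x) φ'(x) dx = ∫_0^2 (-π*x^3*cos(π*x/2) + π*x^2*cos(π*x/2)/2 + π*x*cos(π*x/2) + π*cos(π*x/2)/2) dx. Term by term:
  ∫_0^2 π*cos(π*x/2)/2 dx = 0;  ∫_0^2 π*x*cos(π*x/2) dx = -8/π;  ∫_0^2 π*x^2*cos(π*x/2)/2 dx = -8/π;
  ∫_0^2 -π*x^3*cos(π*x/2) dx = -192/π^3 + 48/π.
Sum: 0 − 8/π − 8/π + -192/π^3 + 48/π = -192/π^3 + 32/π.
So LHS = -192/π^3 + 32/π.
∫_0^2 v(x) φ(x) dx = ∫_0^2 (-18*x^2*sin(π*x/2) + 6*x*sin(π*x/2) + 6*sin(π*x/2)) dx. Term by term:
  ∫_0^2 6*sin(π*x/2) dx = 24/π;  ∫_0^2 -18*x^2*sin(π*x/2) dx = -144/π + 576/π^3;  ∫_0^2 6*x*sin(π*x/2) dx = 24/π.
Sum: 24/π + -144/π + 576/π^3 + 24/π = -96/π + 576/π^3.
So RHS = -∫_0^2 v(x) φ(x) dx = -576/π^3 + 96/π.
LHS − RHS = -64/π + 384/π^3 ≠ 0, so the identity fails.
(For a valid weak derivative the identity must hold for EVERY test function, in particular this one. The failure shows v is NOT the weak derivative of u.)
Correct weak derivative would be u'(x) = -6*x**2 + 2*x + 2.


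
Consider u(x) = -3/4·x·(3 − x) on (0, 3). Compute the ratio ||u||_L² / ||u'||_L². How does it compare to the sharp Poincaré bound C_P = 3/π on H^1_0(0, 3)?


||u||_L² / ||u'||_L² = 3*sqrt(10)/10 < C_P = 3/π.

u(x) = -3/4·x·(3 − x), so u'(x) = 3*x/2 - 9/4.
u(x) = -3/4·x·(3 − x) vanishes at x = 0 and x = 3, so u ∈ H^1_0(0, 3). Differentiate via the product rule and integrate the resulting polynomials term by term.
  ∫_0^3 u² dx = ∫_0^3 (9*x^4/16 - 27*x^3/8 + 81*x^2/16) dx. Term by term:
    ∫_0^3 9*x^4/16 dx = 2187/80;  ∫_0^3 -27*x^3/8 dx = -2187/32;  ∫_0^3 81*x^2/16 dx = 729/16.
  Sum: 2187/80 − 2187/32 + 729/16 = 729/160.
  ∫_0^3 (u')² dx = ∫_0^3 (9*x^2/4 - 27*x/4 + 81/16) dx. Term by term:
    ∫_0^3 9*x^2/4 dx = 81/4;  ∫_0^3 -27*x/4 dx = -243/8;  ∫_0^3 81/16 dx = 243/16.
  Sum: 81/4 − 243/8 + 243/16 = 81/16.
∫_0^3 u² dx = 729/160, so ||u||_L² = 27*sqrt(10)/40.
∫_0^3 (u')² dx = 81/16, so ||u'||_L² = 9/4.
Ratio ||u||_L² / ||u'||_L² = 3*sqrt(10)/10.
Sharp Poincaré constant on H^1_0(0, 3) is C_P = L/π = 3/π, achieved by sin(π/3·x).
A polynomial bump cannot attain the sharp Poincaré constant (only the first sine eigenfunction does), so the ratio is strictly less than C_P, consistent with ||u||_L² ≤ C_P ||u'||_L².


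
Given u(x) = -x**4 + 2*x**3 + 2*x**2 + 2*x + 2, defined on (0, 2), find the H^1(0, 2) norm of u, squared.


||u||_{H^1}^2 = 70432/315

The H^1 norm (squared) on an interval (0, L) is
  ||u||_{H^1}^2 = ∫_0^L u(x)^2 dx + ∫_0^L u'(x)^2 dx.
Compute u'(x) = -4*x**3 + 6*x**2 + 4*x + 2.
Then u(x)^2 = x**8 - 4*x**7 + 4*x**5 + 8*x**4 + 16*x**3 + 12*x**2 + 8*x + 4 and u'(x)^2 = 16*x**6 - 48*x**5 + 4*x**4 + 32*x**3 + 40*x**2 + 16*x + 4.
Integrate each monomial from 0 to 2 using ∫_0^2 c·x^n dx = c·2^(n+1)/(n+1):
  ∫_0^2 u(x)^2 dx = ∫_0^2 (x^8 - 4*x^7 + 4*x^5 + 8*x^4 + 16*x^3 + 12*x^2 + 8*x + 4) dx. Term by term:
    ∫_0^2 x^8 dx = 512/9;  ∫_0^2 -4*x^7 dx = -128;  ∫_0^2 4*x^5 dx = 128/3;
    ∫_0^2 8*x^4 dx = 256/5;  ∫_0^2 16*x^3 dx = 64;  ∫_0^2 12*x^2 dx = 32;
    ∫_0^2 8*x dx = 16;  ∫_0^2 4 dx = 8.
  Sum: 512/9 − 128 + 128/3 + 256/5 + 64 + 32 + 16 + 8 = 6424/45.
  ∫_0^2 u'(x)^2 dx = ∫_0^2 (16*x^6 - 48*x^5 + 4*x^4 + 32*x^3 + 40*x^2 + 16*x + 4) dx. Term by term:
    ∫_0^2 16*x^6 dx = 2048/7;  ∫_0^2 -48*x^5 dx = -512;  ∫_0^2 4*x^4 dx = 128/5;
    ∫_0^2 32*x^3 dx = 128;  ∫_0^2 40*x^2 dx = 320/3;  ∫_0^2 16*x dx = 32;
    ∫_0^2 4 dx = 8.
  Sum: 2048/7 − 512 + 128/5 + 128 + 320/3 + 32 + 8 = 8488/105.
Adding: ||u||_{H^1}^2 = 6424/45 + 8488/105 = 70432/315.


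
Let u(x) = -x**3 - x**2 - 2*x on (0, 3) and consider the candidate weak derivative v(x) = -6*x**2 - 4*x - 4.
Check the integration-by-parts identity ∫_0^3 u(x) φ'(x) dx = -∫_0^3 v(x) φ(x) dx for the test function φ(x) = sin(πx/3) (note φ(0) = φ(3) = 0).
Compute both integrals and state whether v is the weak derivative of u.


LHS = -324/π^3 + 111/π, RHS = -648/π^3 + 222/π. No, v is not the weak derivative of u.

u(x) = -x**3 - x**2 - 2*x, classical derivative u'(x) = -3*x**2 - 2*x - 2.
φ(x) = sin(πx/3), so φ'(x) = π*cos(π*x/3)/3.
Note φ(0) = φ(3) = 0, so the boundary term u·φ vanishes.
LHS = ∫_0^3 u(x) φ'(x) dx = ∫_0^3 (-π*x^3*cos(π*x/3)/3 - π*x^2*cos(π*x/3)/3 - 2*π*x*cos(π*x/3)/3) dx. Term by term:
  ∫_0^3 -2*π*x*cos(π*x/3)/3 dx = 12/π;  ∫_0^3 -π*x^2*cos(π*x/3)/3 dx = 18/π;  ∫_0^3 -π*x^3*cos(π*x/3)/3 dx = -324/π^3 + 81/π.
Sum: 12/π + 18/π + -324/π^3 + 81/π = -324/π^3 + 111/π.
So LHS = -324/π^3 + 111/π.
∫_0^3 v(x) φ(x) dx = ∫_0^3 (-6*x^2*sin(π*x/3) - 4*x*sin(π*x/3) - 4*sin(π*x/3)) dx. Term by term:
  ∫_0^3 -4*sin(π*x/3) dx = -24/π;  ∫_0^3 -6*x^2*sin(π*x/3) dx = -162/π + 648/π^3;  ∫_0^3 -4*x*sin(π*x/3) dx = -36/π.
Sum: -24/π + -162/π + 648/π^3 − 36/π = -222/π + 648/π^3.
So RHS = -∫_0^3 v(x) φ(x) dx = -648/π^3 + 222/π.
LHS − RHS = -111/π + 324/π^3 ≠ 0, so the identity fails.
(For a valid weak derivative the identity must hold for EVERY test function, in particular this one. The failure shows v is NOT the weak derivative of u.)
Correct weak derivative would be u'(x) = -3*x**2 - 2*x - 2.


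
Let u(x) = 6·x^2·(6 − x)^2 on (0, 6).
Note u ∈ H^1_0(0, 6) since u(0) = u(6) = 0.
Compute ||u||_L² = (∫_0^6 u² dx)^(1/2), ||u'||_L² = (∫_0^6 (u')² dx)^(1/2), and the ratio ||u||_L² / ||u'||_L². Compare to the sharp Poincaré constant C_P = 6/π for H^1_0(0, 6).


||u||_L² / ||u'||_L² = sqrt(3) < C_P = 6/π.

u(x) = 6·x^2·(6 − x)^2, so u'(x) = 24*x*(x - 6)*(x - 3).
u(x) = 6·x^2·(6 − x)^2 vanishes at x = 0 and x = 6, so u ∈ H^1_0(0, 6). Differentiate via the product rule and integrate the resulting polynomials term by term.
  ∫_0^6 u² dx = ∫_0^6 (36*x^8 - 864*x^7 + 7776*x^6 - 31104*x^5 + 46656*x^4) dx. Term by term:
    ∫_0^6 36*x^8 dx = 40310784;  ∫_0^6 -864*x^7 dx = -181398528;  ∫_0^6 7776*x^6 dx = 2176782336/7;
    ∫_0^6 -31104*x^5 dx = -241864704;  ∫_0^6 46656*x^4 dx = 362797056/5.
  Sum: 40310784 − 181398528 + 2176782336/7 − 241864704 + 362797056/5 = 20155392/35.
  ∫_0^6 (u')² dx = ∫_0^6 (576*x^6 - 10368*x^5 + 67392*x^4 - 186624*x^3 + 186624*x^2) dx. Term by term:
    ∫_0^6 576*x^6 dx = 161243136/7;  ∫_0^6 -10368*x^5 dx = -80621568;  ∫_0^6 67392*x^4 dx = 524040192/5;
    ∫_0^6 -186624*x^3 dx = -60466176;  ∫_0^6 186624*x^2 dx = 13436928.
  Sum: 161243136/7 − 80621568 + 524040192/5 − 60466176 + 13436928 = 6718464/35.
∫_0^6 u² dx = 20155392/35, so ||u||_L² = 2592*sqrt(105)/35.
∫_0^6 (u')² dx = 6718464/35, so ||u'||_L² = 2592*sqrt(35)/35.
Ratio ||u||_L² / ||u'||_L² = sqrt(3).
Sharp Poincaré constant on H^1_0(0, 6) is C_P = L/π = 6/π, achieved by sin(π/6·x).
A polynomial bump cannot attain the sharp Poincaré constant (only the first sine eigenfunction does), so the ratio is strictly less than C_P, consistent with ||u||_L² ≤ C_P ||u'||_L².


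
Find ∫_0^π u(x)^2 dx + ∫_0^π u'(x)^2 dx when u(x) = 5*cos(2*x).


||u||_{H^1(0,π)}^2 = 125*π/2

u'(x) = -10*sin(2*x).
Expand u² and (u')² and integrate term by term on (0, π), using: for integers n ≥ 1, ∫_0^π sin²(nx) dx = ∫_0^π cos²(nx) dx = π/2; for n ≠ n', ∫_0^π sin(nx)sin(n'x) dx = ∫_0^π cos(nx)cos(n'x) dx = 0; and by product-to-sum, ∫_0^π sin(nx)cos(n'x) dx = ½∫_0^π [sin((n+n')x) + sin((n−n')x)] dx, which is 0 when n+n' is even and 2n/(n²−n'²) when n+n' is odd (it need not vanish on (0, π)).
  u² squared terms: (5)²·∫cos(2x)² dx = 25·π/2 = 25*π/2.
  So ∫_0^π u² dx = 25*π/2.
  (u')² squared terms: (-10)²·∫sin(2x)² dx = 100·π/2 = 50*π.
  So ∫_0^π (u')² dx = 50*π.
||u||_{H^1}^2 = (25*π/2) + (50*π) = 125*π/2.


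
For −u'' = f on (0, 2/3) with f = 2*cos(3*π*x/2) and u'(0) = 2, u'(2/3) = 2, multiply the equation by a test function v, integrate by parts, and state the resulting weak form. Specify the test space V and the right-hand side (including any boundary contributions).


V = H^1(0, 2/3) (v unrestricted at boundary; u is determined up to an additive constant); weak form: ∫_0^2/3 u'v' dx = ∫_0^2/3 (2*cos(3*π*x/2)) v dx + 2·v(2/3) − 2·v(0) for all v ∈ V.

Multiply both sides by a test function v and integrate from 0 to 2/3:
  ∫_0^2/3 −u''(x) v(x) dx = ∫_0^2/3 f(x) v(x) dx.
Integrate the LHS by parts once:
  ∫_0^2/3 −u'' v dx = −[u'(x) v(x)]_0^2/3 + ∫_0^2/3 u'(x) v'(x) dx.
Thus ∫_0^2/3 u'(x) v'(x) dx = ∫_0^2/3 f(x) v(x) dx + [u'(x) v(x)]_0^2/3.
Choose V so that boundary terms are either known or forced to vanish.
u has inhomogeneous Neumann u'(0) = 2, u'(2/3) = 2. [u' v]_0^2/3 = (2)·v(2/3) − (2)·v(0) = 2·v(2/3) − 2·v(0). Take V = H^1(0, 2/3); boundary term becomes part of RHS.
Weak formulation: find u (satisfying any essential BC) such that ∫_0^2/3 u'(x) v'(x) dx = ∫_0^2/3 f v dx + 2·v(2/3) − 2·v(0) for all v ∈ V (Neumann data are natural BCs: they enter the RHS as boundary terms).
Substituting f(x) = 2*cos(3*π*x/2), the right-hand side is ∫_0^2/3 (2*cos(3*π*x/2)) v dx + 2·v(2/3) − 2·v(0).
Compatibility check (pure Neumann): taking v ≡ 1 ∈ V gives 0 = ∫_0^2/3 f dx + (2) − (2), i.e. ∫_0^2/3 f dx must equal u'(0) − u'(2/3) = 0. Indeed ∫_0^2/3 (2*cos(3*π*x/2)) dx = 0, so the data are compatible. The solution is then unique only up to an additive constant (fix it e.g. by requiring ∫_0^2/3 u dx = 0).


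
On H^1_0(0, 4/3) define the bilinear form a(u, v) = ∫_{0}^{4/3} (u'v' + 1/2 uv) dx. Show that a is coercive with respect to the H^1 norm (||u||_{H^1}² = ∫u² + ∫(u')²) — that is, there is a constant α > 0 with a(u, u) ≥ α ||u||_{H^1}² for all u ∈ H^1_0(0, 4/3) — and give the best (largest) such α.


α = (8 + 9*π^2)/(16 + 9*π^2)

Coercivity of a(·,·) on H^1_0(0, 4/3) means a(u, u) ≥ α ||u||_{H^1}² for every u ∈ H^1_0.
The interval has length L = 4/3, and Poincaré/coercivity depend only on L. Here a(u, u) = ∫(u')² + (1/2)·∫u².
Here 0 < c = 1/2 < 1. The condition a(u,u) ≥ α||u||_{H^1}² reads (1−α)∫(u')² ≥ (α−c)∫u². Any admissible α is ≤ 1 (rapidly oscillating u have ∫u²/∫(u')² → 0), and α = 1 would force 0 ≥ (1−c)∫u², impossible since c < 1; so 1−α > 0. By the sharp Poincaré inequality on H^1_0 of an interval of length L, ∫(u')² ≥ (π/L)²∫u² with equality for the first sine mode sin(π(x−x₀)/L) (x₀ the left endpoint), so the inequality holds for all u iff (1−α)(π/L)² ≥ α − c, i.e. α ≤ ((π/L)² + c)/((π/L)² + 1) = (1 + c(L/π)²)/(1 + (L/π)²). With (π/L)² = 9*π^2/16 and c = 1/2, the largest admissible constant is α = ((π/L)² + c)/((π/L)² + 1).
Simplifying, α = (8 + 9*π^2)/(16 + 9*π^2).


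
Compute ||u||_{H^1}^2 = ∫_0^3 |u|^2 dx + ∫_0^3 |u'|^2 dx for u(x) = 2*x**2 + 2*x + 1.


||u||_{H^1}^2 = 3387/5

The H^1 norm (squared) on an interval (0, L) is
  ||u||_{H^1}^2 = ∫_0^L u(x)^2 dx + ∫_0^L u'(x)^2 dx.
Compute u'(x) = 4*x + 2.
Then u(x)^2 = 4*x**4 + 8*x**3 + 8*x**2 + 4*x + 1 and u'(x)^2 = 16*x**2 + 16*x + 4.
Integrate each monomial from 0 to 3 using ∫_0^3 c·x^n dx = c·3^(n+1)/(n+1):
  ∫_0^3 u(x)^2 dx = ∫_0^3 (4*x^4 + 8*x^3 + 8*x^2 + 4*x + 1) dx. Term by term:
    ∫_0^3 4*x^4 dx = 972/5;  ∫_0^3 8*x^3 dx = 162;  ∫_0^3 8*x^2 dx = 72;
    ∫_0^3 4*x dx = 18;  ∫_0^3 1 dx = 3.
  Sum: 972/5 + 162 + 72 + 18 + 3 = 2247/5.
  ∫_0^3 u'(x)^2 dx = ∫_0^3 (16*x^2 + 16*x + 4) dx. Term by term:
    ∫_0^3 16*x^2 dx = 144;  ∫_0^3 16*x dx = 72;  ∫_0^3 4 dx = 12.
  Sum: 144 + 72 + 12 = 228.
Adding: ||u||_{H^1}^2 = 2247/5 + 228 = 3387/5.


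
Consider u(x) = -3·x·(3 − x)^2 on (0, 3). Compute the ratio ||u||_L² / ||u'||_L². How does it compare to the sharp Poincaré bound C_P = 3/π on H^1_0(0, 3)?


||u||_L² / ||u'||_L² = 3*sqrt(14)/14 < C_P = 3/π.

u(x) = -3·x·(3 − x)^2, so u'(x) = 9*(1 - x)*(x - 3).
u(x) = -3·x·(3 − x)^2 vanishes at x = 0 and x = 3, so u ∈ H^1_0(0, 3). Differentiate via the product rule and integrate the resulting polynomials term by term.
  ∫_0^3 u² dx = ∫_0^3 (9*x^6 - 108*x^5 + 486*x^4 - 972*x^3 + 729*x^2) dx. Term by term:
    ∫_0^3 9*x^6 dx = 19683/7;  ∫_0^3 -108*x^5 dx = -13122;  ∫_0^3 486*x^4 dx = 118098/5;
    ∫_0^3 -972*x^3 dx = -19683;  ∫_0^3 729*x^2 dx = 6561.
  Sum: 19683/7 − 13122 + 118098/5 − 19683 + 6561 = 6561/35.
  ∫_0^3 (u')² dx = ∫_0^3 (81*x^4 - 648*x^3 + 1782*x^2 - 1944*x + 729) dx. Term by term:
    ∫_0^3 81*x^4 dx = 19683/5;  ∫_0^3 -648*x^3 dx = -13122;  ∫_0^3 1782*x^2 dx = 16038;
    ∫_0^3 -1944*x dx = -8748;  ∫_0^3 729 dx = 2187.
  Sum: 19683/5 − 13122 + 16038 − 8748 + 2187 = 1458/5.
∫_0^3 u² dx = 6561/35, so ||u||_L² = 81*sqrt(35)/35.
∫_0^3 (u')² dx = 1458/5, so ||u'||_L² = 27*sqrt(10)/5.
Ratio ||u||_L² / ||u'||_L² = 3*sqrt(14)/14.
Sharp Poincaré constant on H^1_0(0, 3) is C_P = L/π = 3/π, achieved by sin(π/3·x).
A polynomial bump cannot attain the sharp Poincaré constant (only the first sine eigenfunction does), so the ratio is strictly less than C_P, consistent with ||u||_L² ≤ C_P ||u'||_L².


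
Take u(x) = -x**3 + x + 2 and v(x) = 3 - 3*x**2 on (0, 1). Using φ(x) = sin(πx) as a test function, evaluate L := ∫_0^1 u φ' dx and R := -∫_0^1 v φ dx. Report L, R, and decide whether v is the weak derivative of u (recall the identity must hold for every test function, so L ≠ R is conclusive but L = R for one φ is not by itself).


LHS = (-12 + π^2)/π^3, RHS = -3/π - 12/π^3. No, v is not the weak derivative of u.

u(x) = -x**3 + x + 2, classical derivative u'(x) = 1 - 3*x**2.
φ(x) = sin(πx), so φ'(x) = π*cos(π*x).
Note φ(0) = φ(1) = 0, so the boundary term u·φ vanishes.
LHS = ∫_0^1 u(x) φ'(x) dx = ∫_0^1 (-π*x^3*cos(π*x) + π*x*cos(π*x) + 2*π*cos(π*x)) dx. Term by term:
  ∫_0^1 2*π*cos(π*x) dx = 0;  ∫_0^1 π*x*cos(π*x) dx = -2/π;  ∫_0^1 -π*x^3*cos(π*x) dx = -12/π^3 + 3/π.
Sum: 0 − 2/π + -12/π^3 + 3/π = (-12 + π^2)/π^3.
So LHS = (-12 + π^2)/π^3.
∫_0^1 v(x) φ(x) dx = ∫_0^1 (-3*x^2*sin(π*x) + 3*sin(π*x)) dx. Term by term:
  ∫_0^1 3*sin(π*x) dx = 6/π;  ∫_0^1 -3*x^2*sin(π*x) dx = -3/π + 12/π^3.
Sum: 6/π + -3/π + 12/π^3 = 12/π^3 + 3/π.
So RHS = -∫_0^1 v(x) φ(x) dx = -3/π - 12/π^3.
LHS − RHS = 4/π ≠ 0, so the identity fails.
(For a valid weak derivative the identity must hold for EVERY test function, in particular this one. The failure shows v is NOT the weak derivative of u.)
Correct weak derivative would be u'(x) = 1 - 3*x**2.


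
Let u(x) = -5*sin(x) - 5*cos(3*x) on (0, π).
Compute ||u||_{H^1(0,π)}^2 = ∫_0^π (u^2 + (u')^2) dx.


||u||_{H^1(0,π)}^2 = 150*π

u'(x) = 15*sin(3*x) - 5*cos(x).
Expand u² and (u')² and integrate term by term on (0, π), using: for integers n ≥ 1, ∫_0^π sin²(nx) dx = ∫_0^π cos²(nx) dx = π/2; for n ≠ n', ∫_0^π sin(nx)sin(n'x) dx = ∫_0^π cos(nx)cos(n'x) dx = 0; and by product-to-sum, ∫_0^π sin(nx)cos(n'x) dx = ½∫_0^π [sin((n+n')x) + sin((n−n')x)] dx, which is 0 when n+n' is even and 2n/(n²−n'²) when n+n' is odd (it need not vanish on (0, π)).
  u² squared terms: (-5)²·∫cos(3x)² dx = 25·π/2 = 25*π/2;  (-5)²·∫sin(x)² dx = 25·π/2 = 25*π/2.
  u² cross terms: 2·(-5)·(-5)·∫cos(3x)·sin(x) dx = 50·(0) = 0.
  So ∫_0^π u² dx = 25*π/2 + 25*π/2 + 0 = 25*π.
  (u')² squared terms: (-5)²·∫cos(x)² dx = 25·π/2 = 25*π/2;  (15)²·∫sin(3x)² dx = 225·π/2 = 225*π/2.
  (u')² cross terms: 2·(-5)·(15)·∫cos(x)·sin(3x) dx = -150·(0) = 0.
  So ∫_0^π (u')² dx = 25*π/2 + 225*π/2 + 0 = 125*π.
||u||_{H^1}^2 = (25*π) + (125*π) = 150*π.


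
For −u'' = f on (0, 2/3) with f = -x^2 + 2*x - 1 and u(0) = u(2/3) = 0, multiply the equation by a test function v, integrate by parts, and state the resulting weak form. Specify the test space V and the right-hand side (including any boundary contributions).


V = H^1_0(0, 2/3) (so v(0) = v(2/3) = 0); weak form: ∫_0^2/3 u'v' dx = ∫_0^2/3 (-x^2 + 2*x - 1) v dx for all v ∈ V.

Multiply both sides by a test function v and integrate from 0 to 2/3:
  ∫_0^2/3 −u''(x) v(x) dx = ∫_0^2/3 f(x) v(x) dx.
Integrate the LHS by parts once:
  ∫_0^2/3 −u'' v dx = −[u'(x) v(x)]_0^2/3 + ∫_0^2/3 u'(x) v'(x) dx.
Thus ∫_0^2/3 u'(x) v'(x) dx = ∫_0^2/3 f(x) v(x) dx + [u'(x) v(x)]_0^2/3.
Choose V so that boundary terms are either known or forced to vanish.
u is Dirichlet: u(0) = u(2/3) = 0. Let V = H^1_0(0, 2/3); then v(0) = v(2/3) = 0, and [u' v]_0^2/3 = 0.
Weak formulation: find u (satisfying any essential BC) such that ∫_0^2/3 u'(x) v'(x) dx = ∫_0^2/3 f v dx for all v ∈ V.
Substituting f(x) = -x^2 + 2*x - 1, the right-hand side is ∫_0^2/3 (-x^2 + 2*x - 1) v dx.


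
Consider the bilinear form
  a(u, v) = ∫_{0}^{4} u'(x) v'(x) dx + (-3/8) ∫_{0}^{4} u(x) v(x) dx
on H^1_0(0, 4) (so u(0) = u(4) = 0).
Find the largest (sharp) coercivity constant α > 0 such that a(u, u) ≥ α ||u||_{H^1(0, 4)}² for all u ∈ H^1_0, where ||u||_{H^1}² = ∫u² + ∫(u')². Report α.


α = (-6 + π^2)/(π^2 + 16)

Coercivity of a(·,·) on H^1_0(0, 4) means a(u, u) ≥ α ||u||_{H^1}² for every u ∈ H^1_0.
The interval has length L = 4, and Poincaré/coercivity depend only on L. Here a(u, u) = ∫(u')² + (-3/8)·∫u².
Here c = -3/8 < 0 with |c| < (π/L)² = π^2/16, so coercivity still holds. The condition a(u,u) ≥ α||u||_{H^1}² reads (1−α)∫(u')² ≥ (α−c)∫u². Any admissible α is ≤ 1 (rapidly oscillating u have ∫u²/∫(u')² → 0), and α = 1 would force 0 ≥ (1−c)∫u², impossible since c < 1; so 1−α > 0. By the sharp Poincaré inequality on H^1_0 of an interval of length L, ∫(u')² ≥ (π/L)²∫u² with equality for the first sine mode sin(π(x−x₀)/L) (x₀ the left endpoint), so the inequality holds for all u iff (1−α)(π/L)² ≥ α − c, i.e. α ≤ ((π/L)² + c)/((π/L)² + 1) = (1 + c(L/π)²)/(1 + (L/π)²). (Direct route, valid since c ≤ 0: Poincaré gives c∫u² ≥ c(L/π)²∫(u')², so a(u,u) ≥ (1 + c(L/π)²)∫(u')², while ||u||_{H^1}² ≤ (1 + (L/π)²)∫(u')²; dividing yields the same α.) With (π/L)² = π^2/16 and c = -3/8, the largest admissible constant is α = ((π/L)² + c)/((π/L)² + 1).
Simplifying, α = (-6 + π^2)/(π^2 + 16).


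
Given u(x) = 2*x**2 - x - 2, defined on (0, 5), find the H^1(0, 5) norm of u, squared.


||u||_{H^1}^2 = 2225

The H^1 norm (squared) on an interval (0, L) is
  ||u||_{H^1}^2 = ∫_0^L u(x)^2 dx + ∫_0^L u'(x)^2 dx.
Compute u'(x) = 4*x - 1.
Then u(x)^2 = 4*x**4 - 4*x**3 - 7*x**2 + 4*x + 4 and u'(x)^2 = 16*x**2 - 8*x + 1.
Integrate each monomial from 0 to 5 using ∫_0^5 c·x^n dx = c·5^(n+1)/(n+1):
  ∫_0^5 u(x)^2 dx = ∫_0^5 (4*x^4 - 4*x^3 - 7*x^2 + 4*x + 4) dx. Term by term:
    ∫_0^5 4*x^4 dx = 2500;  ∫_0^5 -4*x^3 dx = -625;  ∫_0^5 -7*x^2 dx = -875/3;
    ∫_0^5 4*x dx = 50;  ∫_0^5 4 dx = 20.
  Sum: 2500 − 625 − 875/3 + 50 + 20 = 4960/3.
  ∫_0^5 u'(x)^2 dx = ∫_0^5 (16*x^2 - 8*x + 1) dx. Term by term:
    ∫_0^5 16*x^2 dx = 2000/3;  ∫_0^5 -8*x dx = -100;  ∫_0^5 1 dx = 5.
  Sum: 2000/3 − 100 + 5 = 1715/3.
Adding: ||u||_{H^1}^2 = 4960/3 + 1715/3 = 2225.


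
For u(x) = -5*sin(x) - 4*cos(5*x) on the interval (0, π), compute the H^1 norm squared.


||u||_{H^1(0,π)}^2 = 233*π

u'(x) = 20*sin(5*x) - 5*cos(x).
Expand u² and (u')² and integrate term by term on (0, π), using: for integers n ≥ 1, ∫_0^π sin²(nx) dx = ∫_0^π cos²(nx) dx = π/2; for n ≠ n', ∫_0^π sin(nx)sin(n'x) dx = ∫_0^π cos(nx)cos(n'x) dx = 0; and by product-to-sum, ∫_0^π sin(nx)cos(n'x) dx = ½∫_0^π [sin((n+n')x) + sin((n−n')x)] dx, which is 0 when n+n' is even and 2n/(n²−n'²) when n+n' is odd (it need not vanish on (0, π)).
  u² squared terms: (-5)²·∫sin(x)² dx = 25·π/2 = 25*π/2;  (-4)²·∫cos(5x)² dx = 16·π/2 = 8*π.
  u² cross terms: 2·(-5)·(-4)·∫sin(x)·cos(5x) dx = 40·(0) = 0.
  So ∫_0^π u² dx = 25*π/2 + 8*π + 0 = 41*π/2.
  (u')² squared terms: (-5)²·∫cos(x)² dx = 25·π/2 = 25*π/2;  (20)²·∫sin(5x)² dx = 400·π/2 = 200*π.
  (u')² cross terms: 2·(-5)·(20)·∫cos(x)·sin(5x) dx = -200·(0) = 0.
  So ∫_0^π (u')² dx = 25*π/2 + 200*π + 0 = 425*π/2.
||u||_{H^1}^2 = (41*π/2) + (425*π/2) = 233*π.


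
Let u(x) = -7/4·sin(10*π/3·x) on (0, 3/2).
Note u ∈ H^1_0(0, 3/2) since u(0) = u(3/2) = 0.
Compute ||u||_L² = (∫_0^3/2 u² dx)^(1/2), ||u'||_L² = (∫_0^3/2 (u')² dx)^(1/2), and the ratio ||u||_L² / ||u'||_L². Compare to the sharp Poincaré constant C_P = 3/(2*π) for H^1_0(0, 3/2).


||u||_L² / ||u'||_L² = 3/(10*π) < C_P = 3/(2*π).

u(x) = -7/4·sin(10*π/3·x), so u'(x) = -35*π*cos(10*π*x/3)/6.
Writing u(x) = A·sin(kπx/L) with A = -7/4 and k = 5, use ∫_0^L sin²(kπx/L) dx = L/2 and ∫_0^L cos²(kπx/L) dx = L/2.
u² = 49/16·sin²(10*π/3·x) and (u')² = 1225*π^2/36·cos²(10*π/3·x), and each of sin², cos² integrates to L/2 = 3/4 over (0, 3/2).
∫_0^3/2 u² dx = 147/64, so ||u||_L² = 7*sqrt(3)/8.
∫_0^3/2 (u')² dx = 1225*π^2/48, so ||u'||_L² = 35*sqrt(3)*π/12.
Ratio ||u||_L² / ||u'||_L² = 3/(10*π).
Sharp Poincaré constant on H^1_0(0, 3/2) is C_P = L/π = 3/(2*π), achieved by sin(2*π/3·x).
This is the k = 5 harmonic; the ratio L/(kπ) is strictly less than C_P = L/π, consistent with the sharp inequality ||u||_L² ≤ C_P ||u'||_L².


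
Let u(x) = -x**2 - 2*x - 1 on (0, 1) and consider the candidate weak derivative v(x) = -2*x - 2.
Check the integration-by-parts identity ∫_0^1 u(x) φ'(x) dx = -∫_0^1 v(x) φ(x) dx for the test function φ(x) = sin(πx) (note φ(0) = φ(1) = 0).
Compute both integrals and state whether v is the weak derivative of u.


LHS = 6/π, RHS = 6/π. Yes, v = u' weakly.

u(x) = -x**2 - 2*x - 1, classical derivative u'(x) = -2*x - 2.
φ(x) = sin(πx), so φ'(x) = π*cos(π*x).
Note φ(0) = φ(1) = 0, so the boundary term u·φ vanishes.
LHS = ∫_0^1 u(x) φ'(x) dx = ∫_0^1 (-π*x^2*cos(π*x) - 2*π*x*cos(π*x) - π*cos(π*x)) dx. Term by term:
  ∫_0^1 -π*cos(π*x) dx = 0;  ∫_0^1 -π*x^2*cos(π*x) dx = 2/π;  ∫_0^1 -2*π*x*cos(π*x) dx = 4/π.
Sum: 0 + 2/π + 4/π = 6/π.
So LHS = 6/π.
∫_0^1 v(x) φ(x) dx = ∫_0^1 (-2*x*sin(π*x) - 2*sin(π*x)) dx. Term by term:
  ∫_0^1 -2*sin(π*x) dx = -4/π;  ∫_0^1 -2*x*sin(π*x) dx = -2/π.
Sum: -4/π − 2/π = -6/π.
So RHS = -∫_0^1 v(x) φ(x) dx = 6/π.
LHS = RHS, so the identity holds for this test φ.
Moreover u is smooth here and v(x) = u'(x) = -2*x - 2 pointwise, so the identity holds for every test function. Hence v is the weak derivative of u.


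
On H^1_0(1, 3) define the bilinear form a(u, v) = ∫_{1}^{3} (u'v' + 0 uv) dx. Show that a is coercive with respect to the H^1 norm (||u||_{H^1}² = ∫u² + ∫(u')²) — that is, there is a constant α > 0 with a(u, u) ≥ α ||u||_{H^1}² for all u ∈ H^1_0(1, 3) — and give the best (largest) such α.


α = π^2/(4 + π^2)

Coercivity of a(·,·) on H^1_0(1, 3) means a(u, u) ≥ α ||u||_{H^1}² for every u ∈ H^1_0.
The interval has length L = 2, and Poincaré/coercivity depend only on L. Here a(u, u) = ∫(u')² + (0)·∫u².
Here c = 0, so a(u,u) = ∫(u')² alone. The condition a(u,u) ≥ α||u||_{H^1}² reads (1−α)∫(u')² ≥ (α−c)∫u². Any admissible α is ≤ 1 (rapidly oscillating u have ∫u²/∫(u')² → 0), and α = 1 would force 0 ≥ (1−c)∫u², impossible since c < 1; so 1−α > 0. By the sharp Poincaré inequality on H^1_0 of an interval of length L, ∫(u')² ≥ (π/L)²∫u² with equality for the first sine mode sin(π(x−x₀)/L) (x₀ the left endpoint), so the inequality holds for all u iff (1−α)(π/L)² ≥ α − c, i.e. α ≤ ((π/L)² + c)/((π/L)² + 1) = (1 + c(L/π)²)/(1 + (L/π)²). (Direct route, valid since c ≤ 0: Poincaré gives c∫u² ≥ c(L/π)²∫(u')², so a(u,u) ≥ (1 + c(L/π)²)∫(u')², while ||u||_{H^1}² ≤ (1 + (L/π)²)∫(u')²; dividing yields the same α.) With (π/L)² = π^2/4 and c = 0, the largest admissible constant is α = ((π/L)² + c)/((π/L)² + 1).
Simplifying, α = π^2/(4 + π^2).


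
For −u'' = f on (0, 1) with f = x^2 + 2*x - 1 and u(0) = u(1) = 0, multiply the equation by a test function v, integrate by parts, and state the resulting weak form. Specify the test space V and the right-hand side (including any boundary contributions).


V = H^1_0(0, 1) (so v(0) = v(1) = 0); weak form: ∫_0^1 u'v' dx = ∫_0^1 (x^2 + 2*x - 1) v dx for all v ∈ V.

Multiply both sides by a test function v and integrate from 0 to 1:
  ∫_0^1 −u''(x) v(x) dx = ∫_0^1 f(x) v(x) dx.
Integrate the LHS by parts once:
  ∫_0^1 −u'' v dx = −[u'(x) v(x)]_0^1 + ∫_0^1 u'(x) v'(x) dx.
Thus ∫_0^1 u'(x) v'(x) dx = ∫_0^1 f(x) v(x) dx + [u'(x) v(x)]_0^1.
Choose V so that boundary terms are either known or forced to vanish.
u is Dirichlet: u(0) = u(1) = 0. Let V = H^1_0(0, 1); then v(0) = v(1) = 0, and [u' v]_0^1 = 0.
Weak formulation: find u (satisfying any essential BC) such that ∫_0^1 u'(x) v'(x) dx = ∫_0^1 f v dx for all v ∈ V.
Substituting f(x) = x^2 + 2*x - 1, the right-hand side is ∫_0^1 (x^2 + 2*x - 1) v dx.


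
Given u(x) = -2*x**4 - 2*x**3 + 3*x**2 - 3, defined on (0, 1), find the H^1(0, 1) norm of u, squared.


||u||_{H^1}^2 = 704/45

The H^1 norm (squared) on an interval (0, L) is
  ||u||_{H^1}^2 = ∫_0^L u(x)^2 dx + ∫_0^L u'(x)^2 dx.
Compute u'(x) = -8*x**3 - 6*x**2 + 6*x.
Then u(x)^2 = 4*x**8 + 8*x**7 - 8*x**6 - 12*x**5 + 21*x**4 + 12*x**3 - 18*x**2 + 9 and u'(x)^2 = 64*x**6 + 96*x**5 - 60*x**4 - 72*x**3 + 36*x**2.
Integrate each monomial from 0 to 1 using ∫_0^1 c·x^n dx = c·1^(n+1)/(n+1):
  ∫_0^1 u(x)^2 dx = ∫_0^1 (4*x^8 + 8*x^7 - 8*x^6 - 12*x^5 + 21*x^4 + 12*x^3 - 18*x^2 + 9) dx. Term by term:
    ∫_0^1 4*x^8 dx = 4/9;  ∫_0^1 8*x^7 dx = 1;  ∫_0^1 -8*x^6 dx = -8/7;
    ∫_0^1 -12*x^5 dx = -2;  ∫_0^1 21*x^4 dx = 21/5;  ∫_0^1 12*x^3 dx = 3;
    ∫_0^1 -18*x^2 dx = -6;  ∫_0^1 9 dx = 9.
  Sum: 4/9 + 1 − 8/7 − 2 + 21/5 + 3 − 6 + 9 = 2678/315.
  ∫_0^1 u'(x)^2 dx = ∫_0^1 (64*x^6 + 96*x^5 - 60*x^4 - 72*x^3 + 36*x^2) dx. Term by term:
    ∫_0^1 64*x^6 dx = 64/7;  ∫_0^1 96*x^5 dx = 16;  ∫_0^1 -60*x^4 dx = -12;
    ∫_0^1 -72*x^3 dx = -18;  ∫_0^1 36*x^2 dx = 12.
  Sum: 64/7 + 16 − 12 − 18 + 12 = 50/7.
Adding: ||u||_{H^1}^2 = 2678/315 + 50/7 = 704/45.


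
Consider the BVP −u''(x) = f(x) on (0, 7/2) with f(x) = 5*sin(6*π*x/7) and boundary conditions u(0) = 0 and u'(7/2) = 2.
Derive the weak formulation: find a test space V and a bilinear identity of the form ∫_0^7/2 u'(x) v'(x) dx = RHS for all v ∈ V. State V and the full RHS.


V = {v ∈ H^1(0, 7/2) : v(0) = 0} (test functions vanish at x = 0 where u is specified); weak form: ∫_0^7/2 u'v' dx = ∫_0^7/2 (5*sin(6*π*x/7)) v dx + 2·v(7/2) for all v ∈ V.

Multiply both sides by a test function v and integrate from 0 to 7/2:
  ∫_0^7/2 −u''(x) v(x) dx = ∫_0^7/2 f(x) v(x) dx.
Integrate the LHS by parts once:
  ∫_0^7/2 −u'' v dx = −[u'(x) v(x)]_0^7/2 + ∫_0^7/2 u'(x) v'(x) dx.
Thus ∫_0^7/2 u'(x) v'(x) dx = ∫_0^7/2 f(x) v(x) dx + [u'(x) v(x)]_0^7/2.
Choose V so that boundary terms are either known or forced to vanish.
Mixed BC: u(0) = 0 (Dirichlet) and u'(7/2) = 2 (Neumann). Define V = {v ∈ H^1(0, 7/2) : v(0) = 0}. Then [u' v]_0^7/2 = u'(7/2)·v(7/2) − u'(0)·0 = 2·v(7/2).
Weak formulation: find u (satisfying any essential BC) such that ∫_0^7/2 u'(x) v'(x) dx = ∫_0^7/2 f v dx + 2·v(7/2) for all v ∈ V (Dirichlet at 0 absorbed into V; Neumann datum at x = 7/2 contributes the boundary term).
Substituting f(x) = 5*sin(6*π*x/7), the right-hand side is ∫_0^7/2 (5*sin(6*π*x/7)) v dx + 2·v(7/2).


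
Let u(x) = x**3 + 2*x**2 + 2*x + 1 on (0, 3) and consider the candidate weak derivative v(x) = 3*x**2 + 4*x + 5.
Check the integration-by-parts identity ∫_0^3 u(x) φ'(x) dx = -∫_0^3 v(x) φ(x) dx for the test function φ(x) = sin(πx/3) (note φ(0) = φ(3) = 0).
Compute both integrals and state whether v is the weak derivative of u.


LHS = -129/π + 324/π^3, RHS = -147/π + 324/π^3. No, v is not the weak derivative of u.

u(x) = x**3 + 2*x**2 + 2*x + 1, classical derivative u'(x) = 3*x**2 + 4*x + 2.
φ(x) = sin(πx/3), so φ'(x) = π*cos(π*x/3)/3.
Note φ(0) = φ(3) = 0, so the boundary term u·φ vanishes.
LHS = ∫_0^3 u(x) φ'(x) dx = ∫_0^3 (π*x^3*cos(π*x/3)/3 + 2*π*x^2*cos(π*x/3)/3 + 2*π*x*cos(π*x/3)/3 + π*cos(π*x/3)/3) dx. Term by term:
  ∫_0^3 π*cos(π*x/3)/3 dx = 0;  ∫_0^3 π*x^3*cos(π*x/3)/3 dx = -81/π + 324/π^3;  ∫_0^3 2*π*x*cos(π*x/3)/3 dx = -12/π;
  ∫_0^3 2*π*x^2*cos(π*x/3)/3 dx = -36/π.
Sum: 0 + -81/π + 324/π^3 − 12/π − 36/π = -129/π + 324/π^3.
So LHS = -129/π + 324/π^3.
∫_0^3 v(x) φ(x) dx = ∫_0^3 (3*x^2*sin(π*x/3) + 4*x*sin(π*x/3) + 5*sin(π*x/3)) dx. Term by term:
  ∫_0^3 5*sin(π*x/3) dx = 30/π;  ∫_0^3 3*x^2*sin(π*x/3) dx = -324/π^3 + 81/π;  ∫_0^3 4*x*sin(π*x/3) dx = 36/π.
Sum: 30/π + -324/π^3 + 81/π + 36/π = -324/π^3 + 147/π.
So RHS = -∫_0^3 v(x) φ(x) dx = -147/π + 324/π^3.
LHS − RHS = 18/π ≠ 0, so the identity fails.
(For a valid weak derivative the identity must hold for EVERY test function, in particular this one. The failure shows v is NOT the weak derivative of u.)
Correct weak derivative would be u'(x) = 3*x**2 + 4*x + 2.
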